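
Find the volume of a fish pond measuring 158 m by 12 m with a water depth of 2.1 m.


Base area = L * W = 158 * 12 = 1896 m^2
Volume = area * depth = 1896 * 2.1 = 3981.6 m^3

3981.6 m^3


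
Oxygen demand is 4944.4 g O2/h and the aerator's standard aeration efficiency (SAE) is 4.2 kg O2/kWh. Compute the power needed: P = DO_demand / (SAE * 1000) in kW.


SAE in g O2/kWh = 4.2 * 1000 = 4200 g/kWh
P = DO_demand / SAE_g = 4944.4 / 4200 = 1.17724 kW

1.17724 kW


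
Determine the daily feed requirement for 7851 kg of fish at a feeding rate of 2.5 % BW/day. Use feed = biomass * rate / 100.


Feeding rate fraction = 2.5% / 100 = 0.025
Daily feed = 7851 kg * 0.025 = 196.275 kg/day

196.275 kg/day


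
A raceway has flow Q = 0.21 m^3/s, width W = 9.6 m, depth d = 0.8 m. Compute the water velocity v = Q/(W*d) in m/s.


Cross-sectional area = W * d = 9.6 * 0.8 = 7.68 m^2
Velocity = Q / A = 0.21 / 7.68 = 0.0273438 m/s

0.0273438 m/s


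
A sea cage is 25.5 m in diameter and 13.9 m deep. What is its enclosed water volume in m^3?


r = d/2 = 25.5/2 = 12.75 m
Base area = pi*r^2 = pi*12.75^2 = 510.70516 m^2
Volume = 510.70516 * 13.9 = 7098.8 m^3

7098.8 m^3


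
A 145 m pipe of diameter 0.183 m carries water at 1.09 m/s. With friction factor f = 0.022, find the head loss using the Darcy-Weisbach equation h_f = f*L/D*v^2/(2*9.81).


v^2 = 1.09^2 = 1.1881 m^2/s^2
L/D = 145/0.183 = 792.34973
h_f = f*(L/D)*v^2/(2g) = 0.022 * 792.34973 * 1.1881 / 19.62 = 1.05559 m

1.05559 m


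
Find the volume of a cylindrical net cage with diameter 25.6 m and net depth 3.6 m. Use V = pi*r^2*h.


r = d/2 = 25.6/2 = 12.8 m
Base area = pi*r^2 = pi*12.8^2 = 514.71854 m^2
Volume = 514.71854 * 3.6 = 1852.99 m^3

1852.99 m^3


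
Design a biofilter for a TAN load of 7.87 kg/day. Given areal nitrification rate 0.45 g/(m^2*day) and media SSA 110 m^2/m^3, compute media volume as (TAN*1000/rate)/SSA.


A = 7.87*1000 / 0.45 = 17488.889 m^2
V = 17488.889 / 110 = 158.99

158.99 m^3


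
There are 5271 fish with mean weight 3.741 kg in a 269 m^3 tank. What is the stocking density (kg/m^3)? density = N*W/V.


Total biomass = 5271 fish * 3.741 kg = 19718.811 kg
Density = total biomass / volume = 19718.811 / 269 = 73.3041 kg/m^3

73.3041 kg/m^3


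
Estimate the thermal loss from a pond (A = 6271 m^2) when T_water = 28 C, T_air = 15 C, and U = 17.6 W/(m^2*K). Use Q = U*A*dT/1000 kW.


Temperature difference dT = 28 - 15 = 13 K
Heat loss (W) = U * A * dT = 17.6 * 6271 * 13 = 1434804.8 W
Convert to kW: 1434804.8 / 1000 = 1434.8048 kW

1434.8048 kW


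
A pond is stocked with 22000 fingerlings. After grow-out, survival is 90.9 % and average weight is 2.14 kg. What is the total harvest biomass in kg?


Survivors = 22000 * 90.9/100 = 19998 fish
Harvest biomass = survivors * W_f = 19998 * 2.14 = 42795.72 kg

42795.72 kg


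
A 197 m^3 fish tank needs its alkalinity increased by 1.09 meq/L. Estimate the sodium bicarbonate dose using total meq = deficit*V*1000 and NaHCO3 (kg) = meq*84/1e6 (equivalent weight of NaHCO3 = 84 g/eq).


Tank volume in L = 197 m^3 * 1000 = 197000 L
Total meq required = 1.09 meq/L * 197000 L = 214730 meq
NaHCO3 mass = 214730 meq * 84 mg/meq / 1e6 = 18.0373 kg

18.0373 kg


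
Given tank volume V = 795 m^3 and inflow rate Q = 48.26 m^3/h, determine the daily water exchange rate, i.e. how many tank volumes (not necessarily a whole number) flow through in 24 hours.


Daily flow volume = 48.26 m^3/h * 24 h = 1158.24 m^3/day
Exchanges = daily flow / tank volume = 1158.24 / 795 = 1.45691 exchanges/day

1.45691 exchanges/day


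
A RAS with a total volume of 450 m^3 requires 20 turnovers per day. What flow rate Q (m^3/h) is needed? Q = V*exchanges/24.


Daily recirculation volume = 450 m^3 * 20 = 9000 m^3/day
Flow rate Q = daily volume / 24 h = 9000 / 24 = 375 m^3/h

375 m^3/h


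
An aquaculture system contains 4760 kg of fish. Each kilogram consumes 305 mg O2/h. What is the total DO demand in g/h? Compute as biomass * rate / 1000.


Total O2 consumption (mg/h) = 4760 kg * 305 mg/(kg*h) = 1451800 mg/h
Convert to g/h: 1451800 / 1000 = 1451.8 g/h

1451.8 g/h


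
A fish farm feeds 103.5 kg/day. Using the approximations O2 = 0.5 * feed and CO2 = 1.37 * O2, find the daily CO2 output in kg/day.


O2 = 103.5 * 0.5 = 51.75
CO2 = 51.75 * 1.37 = 70.8975

70.8975 kg/day


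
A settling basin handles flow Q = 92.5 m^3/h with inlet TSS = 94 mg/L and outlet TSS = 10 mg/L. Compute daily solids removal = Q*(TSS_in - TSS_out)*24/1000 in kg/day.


Concentration drop: TSS_in - TSS_out = 94 - 10 = 84 mg/L
Hourly solids removed = Q * dTSS = 92.5 m^3/h * 84 mg/L = 7770 g/h  (m^3/h * mg/L = g/h)
Daily solids removed = 7770 * 24 = 186480 g/day
Convert g to kg: 186480 / 1000 = 186.48 kg/day

186.48 kg/day


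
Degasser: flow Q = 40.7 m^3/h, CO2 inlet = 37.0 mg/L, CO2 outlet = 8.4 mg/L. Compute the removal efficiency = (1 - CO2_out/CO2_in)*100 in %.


CO2_out / CO2_in = 8.4 / 37.0 = 0.22702703
Fraction remaining = 0.22702703
efficiency = (1 - 0.22702703) * 100 = 77.2973 %

77.2973 %


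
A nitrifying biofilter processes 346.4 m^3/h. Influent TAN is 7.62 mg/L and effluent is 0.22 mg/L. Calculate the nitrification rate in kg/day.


Concentration drop: TAN_in - TAN_out = 7.62 - 0.22 = 7.4 mg/L
Hourly TAN removed = Q * dTAN = 346.4 m^3/h * 7.4 mg/L = 2563.36 g/h  (m^3/h * mg/L = g/h)
Daily TAN removed = 2563.36 * 24 = 61520.64 g/day
Convert to kg/day: 61520.64 / 1000 = 61.52064 kg/day

61.52064 kg/day


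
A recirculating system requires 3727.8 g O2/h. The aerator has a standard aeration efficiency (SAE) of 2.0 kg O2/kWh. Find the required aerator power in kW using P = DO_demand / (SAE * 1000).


SAE in g O2/kWh = 2.0 * 1000 = 2000 g/kWh
P = DO_demand / SAE_g = 3727.8 / 2000 = 1.8639 kW

1.8639 kW


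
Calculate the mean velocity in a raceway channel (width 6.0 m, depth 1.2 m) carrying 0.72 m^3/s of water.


Cross-sectional area = W * d = 6.0 * 1.2 = 7.2 m^2
Velocity = Q / A = 0.72 / 7.2 = 0.1 m/s

0.1 m/s


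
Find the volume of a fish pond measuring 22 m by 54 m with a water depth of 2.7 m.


Base area = L * W = 22 * 54 = 1188 m^2
Volume = area * depth = 1188 * 2.7 = 3207.6 m^3

3207.6 m^3


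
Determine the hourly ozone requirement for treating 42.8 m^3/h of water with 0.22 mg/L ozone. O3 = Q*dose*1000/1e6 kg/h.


O3 demand (mg/h) = Q * dose * 1000 = 42.8 * 0.22 * 1000 = 9416 mg/h
Convert mg to kg: 9416 / 1e6 = 0.009416 kg/h

0.009416 kg/h


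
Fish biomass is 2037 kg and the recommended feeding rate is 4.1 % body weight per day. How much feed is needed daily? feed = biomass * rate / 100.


Feeding rate fraction = 4.1% / 100 = 0.041
Daily feed = 2037 kg * 0.041 = 83.517 kg/day

83.517 kg/day


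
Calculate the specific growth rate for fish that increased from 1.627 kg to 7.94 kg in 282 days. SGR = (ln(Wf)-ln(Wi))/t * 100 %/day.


ln(W_f) = ln(7.94) = 2.0719133
ln(W_i) = ln(1.627) = 0.48673783
ln(W_f) - ln(W_i) = 2.0719133 - 0.48673783 = 1.5851755
SGR = 1.5851755 / 282 * 100 = 0.562119 %/day

0.562119 %/day


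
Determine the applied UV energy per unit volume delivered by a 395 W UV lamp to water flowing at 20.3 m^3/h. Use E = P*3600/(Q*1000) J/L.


Energy delivered per hour = 395 W * 3600 s = 1422000 J/h
Volume treated per hour = 20.3 m^3/h * 1000 = 20300 L/h
dose = 1422000 / 20300 = 70.0493 J/L

70.0493 J/L


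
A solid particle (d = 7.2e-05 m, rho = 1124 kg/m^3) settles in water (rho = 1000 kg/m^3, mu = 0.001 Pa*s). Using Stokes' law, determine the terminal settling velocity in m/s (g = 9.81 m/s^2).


Density difference: rho_p - rho_f = 1124 - 1000 = 124 kg/m^3
d^2 = (7.2e-05)^2 = 5.184e-09 m^2
Numerator = (rho_p - rho_f) * g * d^2 = 124 * 9.81 * 5.184e-09 = 6.306025e-06
Denominator = 18 * mu = 18 * 0.001 = 0.018
v_s = 6.306025e-06 / 0.018 = 3.50335e-04 m/s
Check: Re = rho_f * v_s * d / mu = 1000 * 3.50335e-04 * 7.2e-05 / 0.001 = 0.0252 < 1, so Stokes' law applies.

3.50335e-04 m/s


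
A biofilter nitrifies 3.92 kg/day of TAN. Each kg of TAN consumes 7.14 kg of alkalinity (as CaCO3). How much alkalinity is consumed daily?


Alkalinity factor: 7.14 kg CaCO3 consumed per kg TAN nitrified
alk = 3.92 kg TAN * 7.14 = 27.9888 kg CaCO3/day

27.9888 kg CaCO3/day


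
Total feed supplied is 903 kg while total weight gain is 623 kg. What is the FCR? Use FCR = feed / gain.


FCR = feed consumed / weight gained
FCR = 903 kg / 623 kg = 1.44944

1.44944


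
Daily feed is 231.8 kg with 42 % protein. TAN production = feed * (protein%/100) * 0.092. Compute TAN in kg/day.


Protein in feed = 231.8 * 42/100 = 97.356 kg/day
TAN = protein * 0.092 = 97.356 * 0.092 = 8.956752 kg/day

8.956752 kg/day


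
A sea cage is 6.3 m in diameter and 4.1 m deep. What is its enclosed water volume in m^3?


r = d/2 = 6.3/2 = 3.15 m
Base area = pi*r^2 = pi*3.15^2 = 31.172453 m^2
Volume = 31.172453 * 4.1 = 127.807 m^3

127.807 m^3


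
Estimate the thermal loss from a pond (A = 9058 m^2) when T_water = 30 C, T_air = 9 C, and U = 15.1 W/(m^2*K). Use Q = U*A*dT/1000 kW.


Temperature difference dT = 30 - 9 = 21 K
Heat loss (W) = U * A * dT = 15.1 * 9058 * 21 = 2872291.8 W
Convert to kW: 2872291.8 / 1000 = 2872.2918 kW

2872.2918 kW


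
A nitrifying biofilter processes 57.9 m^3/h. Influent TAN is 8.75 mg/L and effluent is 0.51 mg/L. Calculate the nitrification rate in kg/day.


Concentration drop: TAN_in - TAN_out = 8.75 - 0.51 = 8.24 mg/L
Hourly TAN removed = Q * dTAN = 57.9 m^3/h * 8.24 mg/L = 477.096 g/h  (m^3/h * mg/L = g/h)
Daily TAN removed = 477.096 * 24 = 11450.304 g/day
Convert to kg/day: 11450.304 / 1000 = 11.450304 kg/day

11.450304 kg/day


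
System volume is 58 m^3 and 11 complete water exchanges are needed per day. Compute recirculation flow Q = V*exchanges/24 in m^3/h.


Daily recirculation volume = 58 m^3 * 11 = 638 m^3/day
Flow rate Q = daily volume / 24 h = 638 / 24 = 26.5833 m^3/h

26.5833 m^3/h


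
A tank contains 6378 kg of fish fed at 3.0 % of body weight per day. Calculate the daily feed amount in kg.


Feeding rate fraction = 3.0% / 100 = 0.03
Daily feed = 6378 kg * 0.03 = 191.34 kg/day

191.34 kg/day


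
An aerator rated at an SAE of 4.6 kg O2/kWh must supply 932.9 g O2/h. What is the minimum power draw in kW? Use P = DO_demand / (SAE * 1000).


SAE in g O2/kWh = 4.6 * 1000 = 4600 g/kWh
P = DO_demand / SAE_g = 932.9 / 4600 = 0.202804 kW

0.202804 kW


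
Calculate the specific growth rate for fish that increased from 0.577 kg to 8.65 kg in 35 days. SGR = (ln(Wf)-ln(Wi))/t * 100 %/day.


ln(W_f) = ln(8.65) = 2.1575593
ln(W_i) = ln(0.577) = -0.54991301
ln(W_f) - ln(W_i) = 2.1575593 - -0.54991301 = 2.7074723
SGR = 2.7074723 / 35 * 100 = 7.73564 %/day

7.73564 %/day


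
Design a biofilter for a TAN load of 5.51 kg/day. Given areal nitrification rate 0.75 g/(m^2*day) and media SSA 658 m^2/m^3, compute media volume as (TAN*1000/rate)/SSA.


A = 5.51*1000 / 0.75 = 7346.6667 m^2
V = 7346.6667 / 658 = 11.1651

11.1651 m^3


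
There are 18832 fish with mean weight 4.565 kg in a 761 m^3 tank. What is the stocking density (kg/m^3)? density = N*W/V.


Total biomass = 18832 fish * 4.565 kg = 85968.08 kg
Density = total biomass / volume = 85968.08 / 761 = 112.967 kg/m^3

112.967 kg/m^3


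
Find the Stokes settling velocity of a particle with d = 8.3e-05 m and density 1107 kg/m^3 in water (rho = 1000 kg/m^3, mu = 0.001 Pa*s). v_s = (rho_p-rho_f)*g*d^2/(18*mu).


Density difference: rho_p - rho_f = 1107 - 1000 = 107 kg/m^3
d^2 = (8.3e-05)^2 = 6.889e-09 m^2
Numerator = (rho_p - rho_f) * g * d^2 = 107 * 9.81 * 6.889e-09 = 7.2311766e-06
Denominator = 18 * mu = 18 * 0.001 = 0.018
v_s = 7.2311766e-06 / 0.018 = 4.01732e-04 m/s
Check: Re = rho_f * v_s * d / mu = 1000 * 4.01732e-04 * 8.3e-05 / 0.001 = 0.0333 < 1, so Stokes' law applies.

4.01732e-04 m/s


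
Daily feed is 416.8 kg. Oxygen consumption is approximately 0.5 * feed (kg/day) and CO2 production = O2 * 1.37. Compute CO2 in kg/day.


O2 = 416.8 * 0.5 = 208.4
CO2 = 208.4 * 1.37 = 285.508

285.508 kg/day


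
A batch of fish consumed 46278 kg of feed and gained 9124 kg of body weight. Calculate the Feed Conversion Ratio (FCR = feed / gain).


FCR = feed consumed / weight gained
FCR = 46278 kg / 9124 kg = 5.07212

5.07212


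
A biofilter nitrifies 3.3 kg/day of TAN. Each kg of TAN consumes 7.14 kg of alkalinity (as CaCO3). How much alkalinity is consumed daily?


Alkalinity factor: 7.14 kg CaCO3 consumed per kg TAN nitrified
alk = 3.3 kg TAN * 7.14 = 23.562 kg CaCO3/day

23.562 kg CaCO3/day


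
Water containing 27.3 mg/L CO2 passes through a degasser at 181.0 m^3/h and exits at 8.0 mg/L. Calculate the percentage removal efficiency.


CO2_out / CO2_in = 8.0 / 27.3 = 0.29304029
Fraction remaining = 0.29304029
efficiency = (1 - 0.29304029) * 100 = 70.696 %

70.696 %


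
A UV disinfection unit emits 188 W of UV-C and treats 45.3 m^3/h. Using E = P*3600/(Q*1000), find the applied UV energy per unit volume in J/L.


Energy delivered per hour = 188 W * 3600 s = 676800 J/h
Volume treated per hour = 45.3 m^3/h * 1000 = 45300 L/h
dose = 676800 / 45300 = 14.9404 J/L

14.9404 J/L


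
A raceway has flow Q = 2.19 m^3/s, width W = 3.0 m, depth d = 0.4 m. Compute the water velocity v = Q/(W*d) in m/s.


Cross-sectional area = W * d = 3.0 * 0.4 = 1.2 m^2
Velocity = Q / A = 2.19 / 1.2 = 1.825 m/s

1.825 m/s


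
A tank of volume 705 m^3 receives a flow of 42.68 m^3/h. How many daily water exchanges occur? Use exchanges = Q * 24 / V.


Daily flow volume = 42.68 m^3/h * 24 h = 1024.32 m^3/day
Exchanges = daily flow / tank volume = 1024.32 / 705 = 1.45294 exchanges/day

1.45294 exchanges/day


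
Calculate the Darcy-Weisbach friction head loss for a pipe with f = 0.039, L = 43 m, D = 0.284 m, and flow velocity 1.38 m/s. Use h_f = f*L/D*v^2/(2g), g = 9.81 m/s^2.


v^2 = 1.38^2 = 1.9044 m^2/s^2
L/D = 43/0.284 = 151.40845
h_f = f*(L/D)*v^2/(2g) = 0.039 * 151.40845 * 1.9044 / 19.62 = 0.573157 m

0.573157 m


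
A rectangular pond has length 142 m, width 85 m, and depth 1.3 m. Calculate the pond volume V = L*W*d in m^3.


Base area = L * W = 142 * 85 = 12070 m^2
Volume = area * depth = 12070 * 1.3 = 15691 m^3

15691 m^3


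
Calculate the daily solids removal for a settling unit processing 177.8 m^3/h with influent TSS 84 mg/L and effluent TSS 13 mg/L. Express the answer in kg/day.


Concentration drop: TSS_in - TSS_out = 84 - 13 = 71 mg/L
Hourly solids removed = Q * dTSS = 177.8 m^3/h * 71 mg/L = 12623.8 g/h  (m^3/h * mg/L = g/h)
Daily solids removed = 12623.8 * 24 = 302971.2 g/day
Convert g to kg: 302971.2 / 1000 = 302.9712 kg/day

302.9712 kg/day


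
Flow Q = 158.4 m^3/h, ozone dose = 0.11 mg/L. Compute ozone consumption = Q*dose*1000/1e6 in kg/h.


O3 demand (mg/h) = Q * dose * 1000 = 158.4 * 0.11 * 1000 = 17424 mg/h
Convert mg to kg: 17424 / 1e6 = 0.017424 kg/h

0.017424 kg/h


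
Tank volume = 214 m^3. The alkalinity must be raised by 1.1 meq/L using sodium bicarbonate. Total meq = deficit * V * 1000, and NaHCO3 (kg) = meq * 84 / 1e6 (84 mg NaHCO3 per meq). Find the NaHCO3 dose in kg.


Tank volume in L = 214 m^3 * 1000 = 214000 L
Total meq required = 1.1 meq/L * 214000 L = 235400 meq
NaHCO3 mass = 235400 meq * 84 mg/meq / 1e6 = 19.7736 kg

19.7736 kg


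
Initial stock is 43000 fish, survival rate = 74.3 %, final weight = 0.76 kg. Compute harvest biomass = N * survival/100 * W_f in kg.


Survivors = 43000 * 74.3/100 = 31949 fish
Harvest biomass = survivors * W_f = 31949 * 0.76 = 24281.24 kg

24281.24 kg


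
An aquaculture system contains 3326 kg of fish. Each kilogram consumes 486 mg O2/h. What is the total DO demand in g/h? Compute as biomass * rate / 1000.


Total O2 consumption (mg/h) = 3326 kg * 486 mg/(kg*h) = 1616436 mg/h
Convert to g/h: 1616436 / 1000 = 1616.436 g/h

1616.436 g/h


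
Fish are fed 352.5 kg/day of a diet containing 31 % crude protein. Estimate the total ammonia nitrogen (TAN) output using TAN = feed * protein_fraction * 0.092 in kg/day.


Protein in feed = 352.5 * 31/100 = 109.275 kg/day
TAN = protein * 0.092 = 109.275 * 0.092 = 10.0533 kg/day

10.0533 kg/day


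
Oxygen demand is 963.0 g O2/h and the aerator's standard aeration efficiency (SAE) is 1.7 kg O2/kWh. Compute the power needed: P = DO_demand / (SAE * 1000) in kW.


SAE in g O2/kWh = 1.7 * 1000 = 1700 g/kWh
P = DO_demand / SAE_g = 963.0 / 1700 = 0.566471 kW

0.566471 kW


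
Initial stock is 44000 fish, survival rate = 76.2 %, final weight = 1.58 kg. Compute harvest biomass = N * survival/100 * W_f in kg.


Survivors = 44000 * 76.2/100 = 33528 fish
Harvest biomass = survivors * W_f = 33528 * 1.58 = 52974.24 kg

52974.24 kg


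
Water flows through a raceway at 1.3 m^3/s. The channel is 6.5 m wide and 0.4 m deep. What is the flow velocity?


Cross-sectional area = W * d = 6.5 * 0.4 = 2.6 m^2
Velocity = Q / A = 1.3 / 2.6 = 0.5 m/s

0.5 m/s


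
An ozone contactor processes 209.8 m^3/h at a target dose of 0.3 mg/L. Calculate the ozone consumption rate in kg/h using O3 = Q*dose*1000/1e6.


O3 demand (mg/h) = Q * dose * 1000 = 209.8 * 0.3 * 1000 = 62940 mg/h
Convert mg to kg: 62940 / 1e6 = 0.06294 kg/h

0.06294 kg/h


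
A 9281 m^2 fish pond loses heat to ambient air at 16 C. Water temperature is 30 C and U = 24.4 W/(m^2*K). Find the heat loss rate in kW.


Temperature difference dT = 30 - 16 = 14 K
Heat loss (W) = U * A * dT = 24.4 * 9281 * 14 = 3170389.6 W
Convert to kW: 3170389.6 / 1000 = 3170.3896 kW

3170.3896 kW


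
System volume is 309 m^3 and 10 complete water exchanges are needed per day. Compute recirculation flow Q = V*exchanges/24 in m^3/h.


Daily recirculation volume = 309 m^3 * 10 = 3090 m^3/day
Flow rate Q = daily volume / 24 h = 3090 / 24 = 128.75 m^3/h

128.75 m^3/h


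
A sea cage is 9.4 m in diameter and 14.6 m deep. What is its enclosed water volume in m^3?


r = d/2 = 9.4/2 = 4.7 m
Base area = pi*r^2 = pi*4.7^2 = 69.397782 m^2
Volume = 69.397782 * 14.6 = 1013.21 m^3

1013.21 m^3


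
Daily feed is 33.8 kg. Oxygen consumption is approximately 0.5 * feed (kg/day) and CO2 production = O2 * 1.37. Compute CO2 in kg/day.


O2 = 33.8 * 0.5 = 16.9
CO2 = 16.9 * 1.37 = 23.153

23.153 kg/day


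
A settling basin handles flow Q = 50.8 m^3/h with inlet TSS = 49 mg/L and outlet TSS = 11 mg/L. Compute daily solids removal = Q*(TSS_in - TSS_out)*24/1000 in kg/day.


Concentration drop: TSS_in - TSS_out = 49 - 11 = 38 mg/L
Hourly solids removed = Q * dTSS = 50.8 m^3/h * 38 mg/L = 1930.4 g/h  (m^3/h * mg/L = g/h)
Daily solids removed = 1930.4 * 24 = 46329.6 g/day
Convert g to kg: 46329.6 / 1000 = 46.3296 kg/day

46.3296 kg/day


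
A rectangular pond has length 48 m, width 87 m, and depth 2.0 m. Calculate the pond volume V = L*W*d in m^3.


Base area = L * W = 48 * 87 = 4176 m^2
Volume = area * depth = 4176 * 2.0 = 8352 m^3

8352 m^3


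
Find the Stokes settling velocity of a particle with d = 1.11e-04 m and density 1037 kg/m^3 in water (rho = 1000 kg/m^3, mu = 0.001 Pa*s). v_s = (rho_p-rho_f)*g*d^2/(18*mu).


Density difference: rho_p - rho_f = 1037 - 1000 = 37 kg/m^3
d^2 = (1.11e-04)^2 = 1.2321e-08 m^2
Numerator = (rho_p - rho_f) * g * d^2 = 37 * 9.81 * 1.2321e-08 = 4.4721534e-06
Denominator = 18 * mu = 18 * 0.001 = 0.018
v_s = 4.4721534e-06 / 0.018 = 2.48453e-04 m/s
Check: Re = rho_f * v_s * d / mu = 1000 * 2.48453e-04 * 1.11e-04 / 0.001 = 0.0276 < 1, so Stokes' law applies.

2.48453e-04 m/s


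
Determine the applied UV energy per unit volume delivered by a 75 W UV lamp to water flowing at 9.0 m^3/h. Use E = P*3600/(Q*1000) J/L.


Energy delivered per hour = 75 W * 3600 s = 270000 J/h
Volume treated per hour = 9.0 m^3/h * 1000 = 9000 L/h
dose = 270000 / 9000 = 30 J/L

30 J/L


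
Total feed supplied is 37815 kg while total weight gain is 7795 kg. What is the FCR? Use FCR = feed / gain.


FCR = feed consumed / weight gained
FCR = 37815 kg / 7795 kg = 4.85119

4.85119


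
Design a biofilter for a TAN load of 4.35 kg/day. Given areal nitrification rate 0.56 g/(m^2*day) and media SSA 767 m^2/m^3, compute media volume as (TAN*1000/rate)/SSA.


A = 4.35*1000 / 0.56 = 7767.8571 m^2
V = 7767.8571 / 767 = 10.1276

10.1276 m^3


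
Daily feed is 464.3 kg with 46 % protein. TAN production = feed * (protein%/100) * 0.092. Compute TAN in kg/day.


Protein in feed = 464.3 * 46/100 = 213.578 kg/day
TAN = protein * 0.092 = 213.578 * 0.092 = 19.649176 kg/day

19.649176 kg/day


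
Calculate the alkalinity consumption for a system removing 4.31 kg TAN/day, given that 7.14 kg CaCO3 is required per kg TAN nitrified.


Alkalinity factor: 7.14 kg CaCO3 consumed per kg TAN nitrified
alk = 4.31 kg TAN * 7.14 = 30.7734 kg CaCO3/day

30.7734 kg CaCO3/day


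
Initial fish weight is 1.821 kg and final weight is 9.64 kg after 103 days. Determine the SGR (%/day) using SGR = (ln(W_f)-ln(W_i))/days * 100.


ln(W_f) = ln(9.64) = 2.2659211
ln(W_i) = ln(1.821) = 0.5993858
ln(W_f) - ln(W_i) = 2.2659211 - 0.5993858 = 1.6665353
SGR = 1.6665353 / 103 * 100 = 1.618 %/day

1.618 %/day


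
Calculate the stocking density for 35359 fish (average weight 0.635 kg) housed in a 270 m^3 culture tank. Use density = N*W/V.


Total biomass = 35359 fish * 0.635 kg = 22452.965 kg
Density = total biomass / volume = 22452.965 / 270 = 83.1591 kg/m^3

83.1591 kg/m^3


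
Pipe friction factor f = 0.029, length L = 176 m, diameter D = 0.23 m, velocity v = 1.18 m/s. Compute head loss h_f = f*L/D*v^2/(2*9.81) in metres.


v^2 = 1.18^2 = 1.3924 m^2/s^2
L/D = 176/0.23 = 765.21739
h_f = f*(L/D)*v^2/(2g) = 0.029 * 765.21739 * 1.3924 / 19.62 = 1.57488 m

1.57488 m


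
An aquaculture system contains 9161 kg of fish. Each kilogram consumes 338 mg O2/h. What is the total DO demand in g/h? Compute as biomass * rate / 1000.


Total O2 consumption (mg/h) = 9161 kg * 338 mg/(kg*h) = 3096418 mg/h
Convert to g/h: 3096418 / 1000 = 3096.418 g/h

3096.418 g/h


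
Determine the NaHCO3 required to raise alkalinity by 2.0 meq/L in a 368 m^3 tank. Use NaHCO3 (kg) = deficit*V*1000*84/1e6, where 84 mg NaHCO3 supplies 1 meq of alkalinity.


Tank volume in L = 368 m^3 * 1000 = 368000 L
Total meq required = 2.0 meq/L * 368000 L = 736000 meq
NaHCO3 mass = 736000 meq * 84 mg/meq / 1e6 = 61.824 kg

61.824 kg


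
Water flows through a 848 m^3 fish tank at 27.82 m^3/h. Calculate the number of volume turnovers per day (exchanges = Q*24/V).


Daily flow volume = 27.82 m^3/h * 24 h = 667.68 m^3/day
Exchanges = daily flow / tank volume = 667.68 / 848 = 0.787358 exchanges/day

0.787358 exchanges/day


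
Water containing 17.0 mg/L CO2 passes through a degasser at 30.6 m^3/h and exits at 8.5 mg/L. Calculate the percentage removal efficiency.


CO2_out / CO2_in = 8.5 / 17.0 = 0.5
Fraction remaining = 0.5
efficiency = (1 - 0.5) * 100 = 50 %

50 %


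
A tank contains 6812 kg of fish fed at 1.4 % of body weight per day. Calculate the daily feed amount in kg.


Feeding rate fraction = 1.4% / 100 = 0.014
Daily feed = 6812 kg * 0.014 = 95.368 kg/day

95.368 kg/day


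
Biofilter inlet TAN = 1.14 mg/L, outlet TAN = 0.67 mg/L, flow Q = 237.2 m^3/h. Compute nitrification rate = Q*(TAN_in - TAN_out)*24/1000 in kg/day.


Concentration drop: TAN_in - TAN_out = 1.14 - 0.67 = 0.47 mg/L
Hourly TAN removed = Q * dTAN = 237.2 m^3/h * 0.47 mg/L = 111.484 g/h  (m^3/h * mg/L = g/h)
Daily TAN removed = 111.484 * 24 = 2675.616 g/day
Convert to kg/day: 2675.616 / 1000 = 2.675616 kg/day

2.675616 kg/day


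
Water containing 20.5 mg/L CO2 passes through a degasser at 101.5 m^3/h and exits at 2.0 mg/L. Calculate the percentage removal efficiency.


CO2_out / CO2_in = 2.0 / 20.5 = 0.097560976
Fraction remaining = 0.097560976
efficiency = (1 - 0.097560976) * 100 = 90.2439 %

90.2439 %


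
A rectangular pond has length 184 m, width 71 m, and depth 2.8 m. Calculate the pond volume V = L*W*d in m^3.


Base area = L * W = 184 * 71 = 13064 m^2
Volume = area * depth = 13064 * 2.8 = 36579.2 m^3

36579.2 m^3


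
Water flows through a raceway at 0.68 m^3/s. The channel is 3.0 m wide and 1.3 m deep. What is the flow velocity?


Cross-sectional area = W * d = 3.0 * 1.3 = 3.9 m^2
Velocity = Q / A = 0.68 / 3.9 = 0.174359 m/s

0.174359 m/s


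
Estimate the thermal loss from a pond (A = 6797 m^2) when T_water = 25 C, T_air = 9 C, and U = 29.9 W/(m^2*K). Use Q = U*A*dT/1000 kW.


Temperature difference dT = 25 - 9 = 16 K
Heat loss (W) = U * A * dT = 29.9 * 6797 * 16 = 3251684.8 W
Convert to kW: 3251684.8 / 1000 = 3251.6848 kW

3251.6848 kW


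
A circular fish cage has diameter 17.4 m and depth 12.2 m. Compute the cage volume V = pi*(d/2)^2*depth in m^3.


r = d/2 = 17.4/2 = 8.7 m
Base area = pi*r^2 = pi*8.7^2 = 237.78715 m^2
Volume = 237.78715 * 12.2 = 2901 m^3

2901 m^3


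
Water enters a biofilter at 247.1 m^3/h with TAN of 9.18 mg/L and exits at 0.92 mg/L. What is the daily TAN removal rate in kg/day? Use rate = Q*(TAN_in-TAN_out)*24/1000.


Concentration drop: TAN_in - TAN_out = 9.18 - 0.92 = 8.26 mg/L
Hourly TAN removed = Q * dTAN = 247.1 m^3/h * 8.26 mg/L = 2041.046 g/h  (m^3/h * mg/L = g/h)
Daily TAN removed = 2041.046 * 24 = 48985.104 g/day
Convert to kg/day: 48985.104 / 1000 = 48.985104 kg/day

48.985104 kg/day


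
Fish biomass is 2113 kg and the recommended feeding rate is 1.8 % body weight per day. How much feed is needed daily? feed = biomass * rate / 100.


Feeding rate fraction = 1.8% / 100 = 0.018
Daily feed = 2113 kg * 0.018 = 38.034 kg/day

38.034 kg/day


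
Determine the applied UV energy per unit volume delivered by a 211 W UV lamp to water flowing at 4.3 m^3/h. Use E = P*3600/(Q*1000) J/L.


Energy delivered per hour = 211 W * 3600 s = 759600 J/h
Volume treated per hour = 4.3 m^3/h * 1000 = 4300 L/h
dose = 759600 / 4300 = 176.651 J/L

176.651 J/L


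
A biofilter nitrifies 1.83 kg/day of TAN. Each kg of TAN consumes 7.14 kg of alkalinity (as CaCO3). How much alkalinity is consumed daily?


Alkalinity factor: 7.14 kg CaCO3 consumed per kg TAN nitrified
alk = 1.83 kg TAN * 7.14 = 13.0662 kg CaCO3/day

13.0662 kg CaCO3/day


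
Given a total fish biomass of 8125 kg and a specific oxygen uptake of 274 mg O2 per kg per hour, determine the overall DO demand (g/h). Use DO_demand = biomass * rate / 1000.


Total O2 consumption (mg/h) = 8125 kg * 274 mg/(kg*h) = 2226250 mg/h
Convert to g/h: 2226250 / 1000 = 2226.25 g/h

2226.25 g/h


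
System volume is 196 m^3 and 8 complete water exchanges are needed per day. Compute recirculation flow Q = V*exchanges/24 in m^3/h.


Daily recirculation volume = 196 m^3 * 8 = 1568 m^3/day
Flow rate Q = daily volume / 24 h = 1568 / 24 = 65.3333 m^3/h

65.3333 m^3/h


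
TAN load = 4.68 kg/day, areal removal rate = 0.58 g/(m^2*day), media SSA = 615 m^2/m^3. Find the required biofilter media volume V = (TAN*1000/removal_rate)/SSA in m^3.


A = 4.68*1000 / 0.58 = 8068.9655 m^2
V = 8068.9655 / 615 = 13.1203

13.1203 m^3


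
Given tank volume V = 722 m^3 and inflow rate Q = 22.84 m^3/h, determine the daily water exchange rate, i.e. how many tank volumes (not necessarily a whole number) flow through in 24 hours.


Daily flow volume = 22.84 m^3/h * 24 h = 548.16 m^3/day
Exchanges = daily flow / tank volume = 548.16 / 722 = 0.759224 exchanges/day

0.759224 exchanges/day


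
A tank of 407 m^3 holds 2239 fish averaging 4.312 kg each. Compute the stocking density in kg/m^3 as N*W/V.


Total biomass = 2239 fish * 4.312 kg = 9654.568 kg
Density = total biomass / volume = 9654.568 / 407 = 23.7213 kg/m^3

23.7213 kg/m^3


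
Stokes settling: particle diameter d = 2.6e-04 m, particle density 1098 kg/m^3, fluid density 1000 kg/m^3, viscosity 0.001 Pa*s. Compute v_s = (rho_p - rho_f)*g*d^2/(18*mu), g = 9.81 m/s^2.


Density difference: rho_p - rho_f = 1098 - 1000 = 98 kg/m^3
d^2 = (2.6e-04)^2 = 6.76e-08 m^2
Numerator = (rho_p - rho_f) * g * d^2 = 98 * 9.81 * 6.76e-08 = 6.4989288e-05
Denominator = 18 * mu = 18 * 0.001 = 0.018
v_s = 6.4989288e-05 / 0.018 = 0.00361052 m/s
Check: Re = rho_f * v_s * d / mu = 1000 * 0.00361052 * 2.6e-04 / 0.001 = 0.939 < 1, so Stokes' law applies.

0.00361052 m/s


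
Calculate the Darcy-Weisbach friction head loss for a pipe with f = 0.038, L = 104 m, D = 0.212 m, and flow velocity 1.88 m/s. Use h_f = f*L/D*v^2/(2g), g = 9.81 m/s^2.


v^2 = 1.88^2 = 3.5344 m^2/s^2
L/D = 104/0.212 = 490.56604
h_f = f*(L/D)*v^2/(2g) = 0.038 * 490.56604 * 3.5344 / 19.62 = 3.35813 m

3.35813 m


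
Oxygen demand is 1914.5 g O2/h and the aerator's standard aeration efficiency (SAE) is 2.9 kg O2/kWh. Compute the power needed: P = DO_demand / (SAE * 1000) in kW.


SAE in g O2/kWh = 2.9 * 1000 = 2900 g/kWh
P = DO_demand / SAE_g = 1914.5 / 2900 = 0.660172 kW

0.660172 kW


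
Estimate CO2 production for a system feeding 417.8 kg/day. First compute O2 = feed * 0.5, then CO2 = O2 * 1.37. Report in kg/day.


O2 = 417.8 * 0.5 = 208.9
CO2 = 208.9 * 1.37 = 286.193

286.193 kg/day


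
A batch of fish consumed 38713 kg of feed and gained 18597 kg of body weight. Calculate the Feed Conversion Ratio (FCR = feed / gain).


FCR = feed consumed / weight gained
FCR = 38713 kg / 18597 kg = 2.08168

2.08168


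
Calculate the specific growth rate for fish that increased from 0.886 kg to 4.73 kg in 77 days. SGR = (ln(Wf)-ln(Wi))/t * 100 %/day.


ln(W_f) = ln(4.73) = 1.5539252
ln(W_i) = ln(0.886) = -0.12103833
ln(W_f) - ln(W_i) = 1.5539252 - -0.12103833 = 1.6749635
SGR = 1.6749635 / 77 * 100 = 2.17528 %/day

2.17528 %/day


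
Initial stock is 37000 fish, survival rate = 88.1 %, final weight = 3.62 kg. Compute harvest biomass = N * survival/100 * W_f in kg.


Survivors = 37000 * 88.1/100 = 32597 fish
Harvest biomass = survivors * W_f = 32597 * 3.62 = 118001.14 kg

118001.14 kg


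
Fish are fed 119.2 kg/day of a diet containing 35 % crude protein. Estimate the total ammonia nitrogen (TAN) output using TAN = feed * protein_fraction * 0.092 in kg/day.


Protein in feed = 119.2 * 35/100 = 41.72 kg/day
TAN = protein * 0.092 = 41.72 * 0.092 = 3.83824 kg/day

3.83824 kg/day


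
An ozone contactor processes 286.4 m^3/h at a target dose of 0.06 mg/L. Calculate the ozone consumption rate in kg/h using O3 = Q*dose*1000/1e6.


O3 demand (mg/h) = Q * dose * 1000 = 286.4 * 0.06 * 1000 = 17184 mg/h
Convert mg to kg: 17184 / 1e6 = 0.017184 kg/h

0.017184 kg/h


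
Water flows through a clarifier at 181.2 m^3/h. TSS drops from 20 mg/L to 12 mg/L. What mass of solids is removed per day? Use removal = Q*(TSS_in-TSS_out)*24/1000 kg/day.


Concentration drop: TSS_in - TSS_out = 20 - 12 = 8 mg/L
Hourly solids removed = Q * dTSS = 181.2 m^3/h * 8 mg/L = 1449.6 g/h  (m^3/h * mg/L = g/h)
Daily solids removed = 1449.6 * 24 = 34790.4 g/day
Convert g to kg: 34790.4 / 1000 = 34.7904 kg/day

34.7904 kg/day


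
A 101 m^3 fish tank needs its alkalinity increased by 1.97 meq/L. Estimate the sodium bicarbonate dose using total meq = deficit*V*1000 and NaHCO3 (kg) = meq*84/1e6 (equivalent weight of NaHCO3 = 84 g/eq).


Tank volume in L = 101 m^3 * 1000 = 101000 L
Total meq required = 1.97 meq/L * 101000 L = 198970 meq
NaHCO3 mass = 198970 meq * 84 mg/meq / 1e6 = 16.7135 kg

16.7135 kg


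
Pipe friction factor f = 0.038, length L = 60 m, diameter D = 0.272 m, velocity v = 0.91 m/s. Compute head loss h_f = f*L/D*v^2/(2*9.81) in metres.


v^2 = 0.91^2 = 0.8281 m^2/s^2
L/D = 60/0.272 = 220.58824
h_f = f*(L/D)*v^2/(2g) = 0.038 * 220.58824 * 0.8281 / 19.62 = 0.353793 m

0.353793 m


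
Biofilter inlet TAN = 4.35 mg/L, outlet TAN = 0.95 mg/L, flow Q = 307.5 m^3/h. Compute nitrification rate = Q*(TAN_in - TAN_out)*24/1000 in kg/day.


Concentration drop: TAN_in - TAN_out = 4.35 - 0.95 = 3.4 mg/L
Hourly TAN removed = Q * dTAN = 307.5 m^3/h * 3.4 mg/L = 1045.5 g/h  (m^3/h * mg/L = g/h)
Daily TAN removed = 1045.5 * 24 = 25092 g/day
Convert to kg/day: 25092 / 1000 = 25.092 kg/day

25.092 kg/day


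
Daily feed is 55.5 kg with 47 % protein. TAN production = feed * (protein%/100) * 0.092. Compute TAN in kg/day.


Protein in feed = 55.5 * 47/100 = 26.085 kg/day
TAN = protein * 0.092 = 26.085 * 0.092 = 2.39982 kg/day

2.39982 kg/day


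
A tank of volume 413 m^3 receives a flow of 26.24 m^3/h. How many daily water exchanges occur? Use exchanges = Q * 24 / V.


Daily flow volume = 26.24 m^3/h * 24 h = 629.76 m^3/day
Exchanges = daily flow / tank volume = 629.76 / 413 = 1.52484 exchanges/day

1.52484 exchanges/day


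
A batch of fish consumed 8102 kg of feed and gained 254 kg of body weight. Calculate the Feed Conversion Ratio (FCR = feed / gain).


FCR = feed consumed / weight gained
FCR = 8102 kg / 254 kg = 31.8976

31.8976


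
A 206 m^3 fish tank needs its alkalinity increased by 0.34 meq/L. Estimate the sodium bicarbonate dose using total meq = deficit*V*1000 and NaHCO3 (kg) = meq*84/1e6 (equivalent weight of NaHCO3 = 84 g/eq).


Tank volume in L = 206 m^3 * 1000 = 206000 L
Total meq required = 0.34 meq/L * 206000 L = 70040 meq
NaHCO3 mass = 70040 meq * 84 mg/meq / 1e6 = 5.88336 kg

5.88336 kg


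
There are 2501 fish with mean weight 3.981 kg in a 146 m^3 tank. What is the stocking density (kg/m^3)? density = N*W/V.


Total biomass = 2501 fish * 3.981 kg = 9956.481 kg
Density = total biomass / volume = 9956.481 / 146 = 68.1951 kg/m^3

68.1951 kg/m^3


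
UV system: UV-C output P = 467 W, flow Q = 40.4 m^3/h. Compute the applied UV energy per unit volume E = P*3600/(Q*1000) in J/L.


Energy delivered per hour = 467 W * 3600 s = 1681200 J/h
Volume treated per hour = 40.4 m^3/h * 1000 = 40400 L/h
dose = 1681200 / 40400 = 41.6139 J/L

41.6139 J/L


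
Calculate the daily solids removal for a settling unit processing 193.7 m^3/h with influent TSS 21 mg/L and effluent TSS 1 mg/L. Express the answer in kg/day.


Concentration drop: TSS_in - TSS_out = 21 - 1 = 20 mg/L
Hourly solids removed = Q * dTSS = 193.7 m^3/h * 20 mg/L = 3874 g/h  (m^3/h * mg/L = g/h)
Daily solids removed = 3874 * 24 = 92976 g/day
Convert g to kg: 92976 / 1000 = 92.976 kg/day

92.976 kg/day


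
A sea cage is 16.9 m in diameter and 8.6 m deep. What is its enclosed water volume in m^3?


r = d/2 = 16.9/2 = 8.45 m
Base area = pi*r^2 = pi*8.45^2 = 224.31757 m^2
Volume = 224.31757 * 8.6 = 1929.13 m^3

1929.13 m^3


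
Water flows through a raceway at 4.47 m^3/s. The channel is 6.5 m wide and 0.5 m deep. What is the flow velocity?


Cross-sectional area = W * d = 6.5 * 0.5 = 3.25 m^2
Velocity = Q / A = 4.47 / 3.25 = 1.37538 m/s

1.37538 m/s


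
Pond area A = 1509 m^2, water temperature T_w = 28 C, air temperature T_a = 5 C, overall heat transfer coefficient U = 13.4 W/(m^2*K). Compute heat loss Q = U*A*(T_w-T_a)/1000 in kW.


Temperature difference dT = 28 - 5 = 23 K
Heat loss (W) = U * A * dT = 13.4 * 1509 * 23 = 465073.8 W
Convert to kW: 465073.8 / 1000 = 465.0738 kW

465.0738 kW


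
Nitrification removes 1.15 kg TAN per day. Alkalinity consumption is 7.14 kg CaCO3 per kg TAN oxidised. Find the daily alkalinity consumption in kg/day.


Alkalinity factor: 7.14 kg CaCO3 consumed per kg TAN nitrified
alk = 1.15 kg TAN * 7.14 = 8.211 kg CaCO3/day

8.211 kg CaCO3/day


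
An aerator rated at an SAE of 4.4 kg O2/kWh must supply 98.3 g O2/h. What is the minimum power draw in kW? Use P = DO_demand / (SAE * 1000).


SAE in g O2/kWh = 4.4 * 1000 = 4400 g/kWh
P = DO_demand / SAE_g = 98.3 / 4400 = 0.0223409 kW

0.0223409 kW


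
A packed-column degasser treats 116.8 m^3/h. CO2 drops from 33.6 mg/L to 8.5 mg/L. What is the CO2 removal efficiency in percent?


CO2_out / CO2_in = 8.5 / 33.6 = 0.25297619
Fraction remaining = 0.25297619
efficiency = (1 - 0.25297619) * 100 = 74.7024 %

74.7024 %


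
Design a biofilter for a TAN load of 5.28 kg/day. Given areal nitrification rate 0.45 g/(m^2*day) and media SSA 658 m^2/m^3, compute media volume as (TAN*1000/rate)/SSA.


A = 5.28*1000 / 0.45 = 11733.333 m^2
V = 11733.333 / 658 = 17.8318

17.8318 m^3


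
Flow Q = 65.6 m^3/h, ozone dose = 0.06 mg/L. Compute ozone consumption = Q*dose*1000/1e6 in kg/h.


O3 demand (mg/h) = Q * dose * 1000 = 65.6 * 0.06 * 1000 = 3936 mg/h
Convert mg to kg: 3936 / 1e6 = 0.003936 kg/h

0.003936 kg/h


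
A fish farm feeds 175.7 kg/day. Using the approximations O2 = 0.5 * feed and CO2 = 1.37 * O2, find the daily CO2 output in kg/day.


O2 = 175.7 * 0.5 = 87.85
CO2 = 87.85 * 1.37 = 120.3545

120.3545 kg/day


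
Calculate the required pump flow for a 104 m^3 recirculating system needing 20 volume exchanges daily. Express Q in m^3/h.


Daily recirculation volume = 104 m^3 * 20 = 2080 m^3/day
Flow rate Q = daily volume / 24 h = 2080 / 24 = 86.6667 m^3/h

86.6667 m^3/h


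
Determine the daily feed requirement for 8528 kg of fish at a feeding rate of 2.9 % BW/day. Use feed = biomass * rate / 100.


Feeding rate fraction = 2.9% / 100 = 0.029
Daily feed = 8528 kg * 0.029 = 247.312 kg/day

247.312 kg/day


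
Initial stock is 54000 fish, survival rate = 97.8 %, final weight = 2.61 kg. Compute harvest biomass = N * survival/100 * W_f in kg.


Survivors = 54000 * 97.8/100 = 52812 fish
Harvest biomass = survivors * W_f = 52812 * 2.61 = 137839.32 kg

137839.32 kg


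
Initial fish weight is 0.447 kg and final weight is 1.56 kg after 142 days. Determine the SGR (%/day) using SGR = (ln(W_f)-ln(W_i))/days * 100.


ln(W_f) = ln(1.56) = 0.44468582
ln(W_i) = ln(0.447) = -0.80519668
ln(W_f) - ln(W_i) = 0.44468582 - -0.80519668 = 1.2498825
SGR = 1.2498825 / 142 * 100 = 0.880199 %/day

0.880199 %/day


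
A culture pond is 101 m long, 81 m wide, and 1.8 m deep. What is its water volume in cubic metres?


Base area = L * W = 101 * 81 = 8181 m^2
Volume = area * depth = 8181 * 1.8 = 14725.8 m^3

14725.8 m^3


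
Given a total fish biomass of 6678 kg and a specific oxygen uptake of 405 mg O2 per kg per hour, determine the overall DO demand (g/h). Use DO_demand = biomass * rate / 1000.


Total O2 consumption (mg/h) = 6678 kg * 405 mg/(kg*h) = 2704590 mg/h
Convert to g/h: 2704590 / 1000 = 2704.59 g/h

2704.59 g/h


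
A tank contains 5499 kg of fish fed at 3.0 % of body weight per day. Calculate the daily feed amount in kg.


Feeding rate fraction = 3.0% / 100 = 0.03
Daily feed = 5499 kg * 0.03 = 164.97 kg/day

164.97 kg/day


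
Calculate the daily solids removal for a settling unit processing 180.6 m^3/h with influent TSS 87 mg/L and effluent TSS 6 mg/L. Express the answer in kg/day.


Concentration drop: TSS_in - TSS_out = 87 - 6 = 81 mg/L
Hourly solids removed = Q * dTSS = 180.6 m^3/h * 81 mg/L = 14628.6 g/h  (m^3/h * mg/L = g/h)
Daily solids removed = 14628.6 * 24 = 351086.4 g/day
Convert g to kg: 351086.4 / 1000 = 351.0864 kg/day

351.0864 kg/day


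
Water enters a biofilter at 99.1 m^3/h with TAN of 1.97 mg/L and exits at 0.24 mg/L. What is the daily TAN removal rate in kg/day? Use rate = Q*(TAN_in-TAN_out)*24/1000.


Concentration drop: TAN_in - TAN_out = 1.97 - 0.24 = 1.73 mg/L
Hourly TAN removed = Q * dTAN = 99.1 m^3/h * 1.73 mg/L = 171.443 g/h  (m^3/h * mg/L = g/h)
Daily TAN removed = 171.443 * 24 = 4114.632 g/day
Convert to kg/day: 4114.632 / 1000 = 4.114632 kg/day

4.114632 kg/day


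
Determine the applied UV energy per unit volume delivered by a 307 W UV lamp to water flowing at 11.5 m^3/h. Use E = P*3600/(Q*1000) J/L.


Energy delivered per hour = 307 W * 3600 s = 1105200 J/h
Volume treated per hour = 11.5 m^3/h * 1000 = 11500 L/h
dose = 1105200 / 11500 = 96.1043 J/L

96.1043 J/L


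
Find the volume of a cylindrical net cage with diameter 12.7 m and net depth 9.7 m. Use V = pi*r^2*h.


r = d/2 = 12.7/2 = 6.35 m
Base area = pi*r^2 = pi*6.35^2 = 126.67687 m^2
Volume = 126.67687 * 9.7 = 1228.77 m^3

1228.77 m^3


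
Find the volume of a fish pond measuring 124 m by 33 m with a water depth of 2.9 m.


Base area = L * W = 124 * 33 = 4092 m^2
Volume = area * depth = 4092 * 2.9 = 11866.8 m^3

11866.8 m^3
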